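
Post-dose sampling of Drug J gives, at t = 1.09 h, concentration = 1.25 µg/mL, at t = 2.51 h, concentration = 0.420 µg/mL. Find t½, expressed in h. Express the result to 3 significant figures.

0.902 h

k = ln(C₁/C₂) / (t₂ − t₁) = ln(1.25/0.420) / (2.51 − 1.09)
  = 1.091 / 1.420 = 0.7683 h⁻¹
t½ = ln2 / k = 0.693147 / 0.7683 = 0.9022 h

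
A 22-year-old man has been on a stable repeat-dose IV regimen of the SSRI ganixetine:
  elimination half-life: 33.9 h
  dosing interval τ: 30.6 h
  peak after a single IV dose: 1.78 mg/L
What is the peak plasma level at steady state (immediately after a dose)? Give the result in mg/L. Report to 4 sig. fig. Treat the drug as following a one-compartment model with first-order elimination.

3.827 mg/L

k = ln2 / t½ = 0.693147 / 33.9 = 0.02045 h⁻¹
e^(−kτ) = e^(−0.02045 × 30.6) = 0.5348
Accumulation ratio R = 1 / (1 − e^(−kτ)) = 1 / (1 − 0.5348) = 2.150
Steady-state peak = C₀ × R = 1.78 × 2.150 = 3.827 mg/L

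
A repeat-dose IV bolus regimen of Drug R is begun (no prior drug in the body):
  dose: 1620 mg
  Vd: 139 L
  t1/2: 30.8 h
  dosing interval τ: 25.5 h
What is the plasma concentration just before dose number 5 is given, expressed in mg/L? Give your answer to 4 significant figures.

C₀ per dose = Dose / Vd = 1620 / 139 = 11.65 mg/L
k = ln2 / t½ = 0.693147 / 30.8 = 0.02250 h⁻¹
Fraction remaining after one interval: r = e^(−kτ) = e^(−0.02250 × 25.5) = 0.5634
Before dose 5, 4 doses have been given (aged 1τ, 2τ, 3τ, 4τ).
C_trough = C₀ × (r + r² + … + r^4) = C₀ × r(1−r^4)/(1−r)
        = 11.65 × 0.5634 × (1 − 0.1008) / (1 − 0.5634) = 13.52 mg/L

13.52 mg/L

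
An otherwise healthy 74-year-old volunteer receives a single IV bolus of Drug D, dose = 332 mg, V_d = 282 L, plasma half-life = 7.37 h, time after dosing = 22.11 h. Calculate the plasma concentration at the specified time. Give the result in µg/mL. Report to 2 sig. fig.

0.15 µg/mL

C₀ = Dose / Vd = 332.0 / 282 = 1.177 mg/L
k = ln2 / t½ = 0.693147 / 7.37 = 0.09405 h⁻¹
t / t½ = 22.11 / 7.37 = 3 half-lives
C = C₀ × (1/2)^3 = 1.177 × 0.1250 = 0.1471 mg/L
(0.1471 mg/L = 0.1471 µg/mL)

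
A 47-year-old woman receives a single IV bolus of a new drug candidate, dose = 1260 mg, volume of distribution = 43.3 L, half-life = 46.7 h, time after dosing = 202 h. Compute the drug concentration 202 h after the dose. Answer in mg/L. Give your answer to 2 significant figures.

1.5 mg/L

C₀ = Dose / Vd = 1260 / 43.3 = 29.10 mg/L
k = ln2 / t½ = 0.693147 / 46.7 = 0.01484 h⁻¹
C = C₀ · e^(−k·t) = 29.10 × e^(−0.01484 × 202)
  = 29.10 × 0.04990 = 1.452 mg/L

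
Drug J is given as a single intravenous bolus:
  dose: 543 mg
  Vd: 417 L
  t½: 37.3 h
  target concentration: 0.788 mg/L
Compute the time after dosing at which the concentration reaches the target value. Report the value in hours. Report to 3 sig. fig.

27.0 h

C₀ = Dose / Vd = 543.0 / 417 = 1.302 mg/L
k = ln2 / t½ = 0.693147 / 37.3 = 0.01858 h⁻¹
t = ln(C₀ / C) / k = ln(1.302 / 0.788) / 0.01858
  = ln(1.652) / 0.01858 = 0.5020 / 0.01858 = 27.02 h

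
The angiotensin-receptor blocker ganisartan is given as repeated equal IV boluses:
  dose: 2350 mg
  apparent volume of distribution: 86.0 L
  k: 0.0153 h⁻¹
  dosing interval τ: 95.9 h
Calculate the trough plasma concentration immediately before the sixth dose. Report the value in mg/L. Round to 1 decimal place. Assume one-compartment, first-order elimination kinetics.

C₀ per dose = Dose / Vd = 2350 / 86.0 = 27.33 mg/L
Fraction remaining after one interval: r = e^(−kτ) = e^(−0.01530 × 95.9) = 0.2306
Before dose 6, 5 doses have been given (aged 1τ, 2τ, 3τ, 4τ, 5τ).
C_trough = C₀ × (r + r² + … + r^5) = C₀ × r(1−r^5)/(1−r)
        = 27.33 × 0.2306 × (1 − 0.0006521) / (1 − 0.2306) = 8.186 mg/L

8.2 mg/L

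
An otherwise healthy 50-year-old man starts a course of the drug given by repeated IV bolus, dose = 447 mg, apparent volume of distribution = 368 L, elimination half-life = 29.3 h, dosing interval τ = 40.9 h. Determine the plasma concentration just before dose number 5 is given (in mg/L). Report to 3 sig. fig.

0.729 mg/L

C₀ per dose = Dose / Vd = 447 / 368 = 1.215 mg/L
k = ln2 / t½ = 0.693147 / 29.3 = 0.02366 h⁻¹
Fraction remaining after one interval: r = e^(−kτ) = e^(−0.02366 × 40.9) = 0.3800
Before dose 5, 4 doses have been given (aged 1τ, 2τ, 3τ, 4τ).
C_trough = C₀ × (r + r² + … + r^4) = C₀ × r(1−r^4)/(1−r)
        = 1.215 × 0.3800 × (1 − 0.02085) / (1 − 0.3800) = 0.7292 mg/L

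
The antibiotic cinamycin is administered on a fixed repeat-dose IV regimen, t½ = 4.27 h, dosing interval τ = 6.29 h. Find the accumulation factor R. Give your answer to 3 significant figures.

1.56

k = ln2 / t½ = 0.693147 / 4.27 = 0.1623 h⁻¹
e^(−kτ) = e^(−0.1623 × 6.29) = 0.3603
Accumulation ratio R = 1 / (1 − e^(−kτ)) = 1 / (1 − 0.3603) = 1.563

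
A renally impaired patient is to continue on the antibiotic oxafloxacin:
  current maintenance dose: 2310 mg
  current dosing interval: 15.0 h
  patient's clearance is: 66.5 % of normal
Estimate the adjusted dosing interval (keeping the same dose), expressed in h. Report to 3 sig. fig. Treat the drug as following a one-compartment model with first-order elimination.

To keep the same average steady-state level, dosing rate must scale with clearance.
CL ratio = 66.5 / 100 = 0.6650
New interval (same dose) = 15.0 / 0.6650 = 22.56 h

22.6 h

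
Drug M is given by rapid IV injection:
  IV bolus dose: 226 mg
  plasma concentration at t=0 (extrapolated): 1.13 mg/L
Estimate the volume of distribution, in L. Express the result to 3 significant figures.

Vd = Dose / C₀ = 226.0 / 1.13 = 200.0 L

200 L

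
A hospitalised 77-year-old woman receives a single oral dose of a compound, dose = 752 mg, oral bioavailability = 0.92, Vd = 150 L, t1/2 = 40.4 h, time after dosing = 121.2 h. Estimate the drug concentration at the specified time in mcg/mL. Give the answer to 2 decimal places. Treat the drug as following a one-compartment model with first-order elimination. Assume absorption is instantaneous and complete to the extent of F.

0.58 mcg/mL

Amount reaching circulation = F × Dose = 0.92 × 752.0 = 691.8 mg
C₀ = F·Dose / Vd = 691.8 / 150 = 4.612 mg/L
k = ln2 / t½ = 0.693147 / 40.4 = 0.01716 h⁻¹
t / t½ = 121.2 / 40.4 = 3 half-lives
C = C₀ × (1/2)^3 = 4.612 × 0.1250 = 0.5765 mg/L
(0.5765 mg/L = 0.5765 mcg/mL)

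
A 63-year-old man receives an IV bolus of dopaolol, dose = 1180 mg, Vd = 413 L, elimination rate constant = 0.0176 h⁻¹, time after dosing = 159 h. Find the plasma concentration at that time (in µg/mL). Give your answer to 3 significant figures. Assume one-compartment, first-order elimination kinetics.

0.174 µg/mL

C₀ = Dose / Vd = 1180 / 413 = 2.857 mg/L
C = C₀ · e^(−k·t) = 2.857 × e^(−0.01760 × 159)
  = 2.857 × 0.06091 = 0.1740 mg/L
(0.1740 mg/L = 0.1740 µg/mL)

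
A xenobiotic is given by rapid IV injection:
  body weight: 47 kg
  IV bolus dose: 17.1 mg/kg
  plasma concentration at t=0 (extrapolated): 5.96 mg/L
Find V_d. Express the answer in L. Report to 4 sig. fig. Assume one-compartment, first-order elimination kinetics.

Dose = 17.1 × 47 = 803.7 mg
Vd = Dose / C₀ = 803.7 / 5.96 = 134.8 L

134.8 L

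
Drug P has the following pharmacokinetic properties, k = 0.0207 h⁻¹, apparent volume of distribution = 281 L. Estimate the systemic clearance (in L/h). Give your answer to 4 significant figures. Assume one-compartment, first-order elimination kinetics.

5.817 L/h

CL = k × Vd = 0.0207 × 281 = 5.817 L/h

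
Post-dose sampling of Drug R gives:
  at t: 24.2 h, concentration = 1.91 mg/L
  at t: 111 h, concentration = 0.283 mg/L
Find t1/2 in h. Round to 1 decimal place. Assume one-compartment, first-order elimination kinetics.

k = ln(C₁/C₂) / (t₂ − t₁) = ln(1.91/0.283) / (111 − 24.2)
  = 1.909 / 86.80 = 0.02199 h⁻¹
t½ = ln2 / k = 0.693147 / 0.02199 = 31.52 h

31.5 h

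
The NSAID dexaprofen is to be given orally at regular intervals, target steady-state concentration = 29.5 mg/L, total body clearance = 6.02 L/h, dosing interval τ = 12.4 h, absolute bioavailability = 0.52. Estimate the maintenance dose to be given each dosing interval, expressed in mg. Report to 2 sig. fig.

4200 mg

At steady state, F × (Dose/τ) = Css × CL.
Dose = Css × CL × τ / F = 29.5 × 6.020 × 12.4 / 0.52 = 4235 mg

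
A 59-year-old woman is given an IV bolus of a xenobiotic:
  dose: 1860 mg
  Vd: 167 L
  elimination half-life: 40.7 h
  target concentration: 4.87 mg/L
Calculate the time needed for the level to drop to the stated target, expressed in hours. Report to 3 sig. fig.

C₀ = Dose / Vd = 1860 / 167 = 11.14 mg/L
k = ln2 / t½ = 0.693147 / 40.7 = 0.01703 h⁻¹
t = ln(C₀ / C) / k = ln(11.14 / 4.87) / 0.01703
  = ln(2.287) / 0.01703 = 0.8272 / 0.01703 = 48.57 h

48.6 h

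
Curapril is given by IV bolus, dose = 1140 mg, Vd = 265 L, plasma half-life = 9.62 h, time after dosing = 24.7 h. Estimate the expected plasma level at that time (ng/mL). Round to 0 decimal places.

726 ng/mL

C₀ = Dose / Vd = 1140 / 265 = 4.302 mg/L
k = ln2 / t½ = 0.693147 / 9.62 = 0.07205 h⁻¹
C = C₀ · e^(−k·t) = 4.302 × e^(−0.07205 × 24.7)
  = 4.302 × 0.1687 = 0.7257 mg/L
Convert: 0.7257 mg/L × 1000 = 725.7 ng/mL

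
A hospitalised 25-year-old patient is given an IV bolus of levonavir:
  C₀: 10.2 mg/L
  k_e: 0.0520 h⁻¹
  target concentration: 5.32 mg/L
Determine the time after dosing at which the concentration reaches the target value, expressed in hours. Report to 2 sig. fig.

13 h

t = ln(C₀ / C) / k = ln(10.20 / 5.32) / 0.05200
  = ln(1.917) / 0.05200 = 0.6508 / 0.05200 = 12.52 h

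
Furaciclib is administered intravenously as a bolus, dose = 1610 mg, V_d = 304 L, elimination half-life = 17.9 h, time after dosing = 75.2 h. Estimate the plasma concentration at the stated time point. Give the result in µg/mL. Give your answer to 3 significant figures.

0.288 µg/mL

C₀ = Dose / Vd = 1610 / 304 = 5.296 mg/L
k = ln2 / t½ = 0.693147 / 17.9 = 0.03872 h⁻¹
C = C₀ · e^(−k·t) = 5.296 × e^(−0.03872 × 75.2)
  = 5.296 × 0.05438 = 0.2880 mg/L
(0.2880 mg/L = 0.2880 µg/mL)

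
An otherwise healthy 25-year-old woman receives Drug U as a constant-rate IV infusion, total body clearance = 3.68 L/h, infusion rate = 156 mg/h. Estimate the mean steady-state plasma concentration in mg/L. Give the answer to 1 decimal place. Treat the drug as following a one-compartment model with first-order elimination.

42.4 mg/L

At steady state Css = R₀ / CL = 156 / 3.680 = 42.39 mg/L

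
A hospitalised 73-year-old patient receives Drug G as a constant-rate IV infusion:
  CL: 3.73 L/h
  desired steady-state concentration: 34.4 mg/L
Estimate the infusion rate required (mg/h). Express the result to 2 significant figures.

At steady state, infusion rate R₀ = Css × CL = 34.4 × 3.730 = 128.3 mg/h

130 mg/h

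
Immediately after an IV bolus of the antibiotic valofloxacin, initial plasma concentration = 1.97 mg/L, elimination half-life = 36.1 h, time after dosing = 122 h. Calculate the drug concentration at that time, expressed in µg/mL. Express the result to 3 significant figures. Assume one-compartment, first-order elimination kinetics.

0.189 µg/mL

k = ln2 / t½ = 0.693147 / 36.1 = 0.01920 h⁻¹
C = C₀ · e^(−k·t) = 1.970 × e^(−0.01920 × 122)
  = 1.970 × 0.09610 = 0.1893 mg/L
(0.1893 mg/L = 0.1893 µg/mL)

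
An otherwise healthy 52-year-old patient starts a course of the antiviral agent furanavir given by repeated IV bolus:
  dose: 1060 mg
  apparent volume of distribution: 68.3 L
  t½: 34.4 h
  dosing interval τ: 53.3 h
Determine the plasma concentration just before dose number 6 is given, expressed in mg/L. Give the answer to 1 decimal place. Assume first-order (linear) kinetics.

8.0 mg/L

C₀ per dose = Dose / Vd = 1060 / 68.3 = 15.52 mg/L
k = ln2 / t½ = 0.693147 / 34.4 = 0.02015 h⁻¹
Fraction remaining after one interval: r = e^(−kτ) = e^(−0.02015 × 53.3) = 0.3416
Before dose 6, 5 doses have been given (aged 1τ, 2τ, 3τ, 4τ, 5τ).
C_trough = C₀ × (r + r² + … + r^5) = C₀ × r(1−r^5)/(1−r)
        = 15.52 × 0.3416 × (1 − 0.004651) / (1 − 0.3416) = 8.015 mg/L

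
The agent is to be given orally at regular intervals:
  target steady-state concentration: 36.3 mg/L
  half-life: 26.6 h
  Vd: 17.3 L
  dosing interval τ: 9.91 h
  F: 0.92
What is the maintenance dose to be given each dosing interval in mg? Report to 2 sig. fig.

k = ln2 / t½ = 0.693147 / 26.6 = 0.02606 h⁻¹
CL = k × Vd = 0.02606 × 17.3 = 0.4508 L/h
At steady state, F × (Dose/τ) = Css × CL.
Dose = Css × CL × τ / F = 36.3 × 0.4508 × 9.91 / 0.92 = 176.3 mg

180 mg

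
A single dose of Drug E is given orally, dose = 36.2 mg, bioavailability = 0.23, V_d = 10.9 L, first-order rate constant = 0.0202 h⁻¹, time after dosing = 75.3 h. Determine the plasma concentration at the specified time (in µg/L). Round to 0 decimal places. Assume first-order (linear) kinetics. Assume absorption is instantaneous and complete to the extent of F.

Amount reaching circulation = F × Dose = 0.23 × 36.20 = 8.326 mg
C₀ = F·Dose / Vd = 8.326 / 10.9 = 0.7639 mg/L
C = C₀ · e^(−k·t) = 0.7639 × e^(−0.02020 × 75.3)
  = 0.7639 × 0.2185 = 0.1669 mg/L
Convert: 0.1669 mg/L × 1000 = 166.9 µg/L

167 µg/L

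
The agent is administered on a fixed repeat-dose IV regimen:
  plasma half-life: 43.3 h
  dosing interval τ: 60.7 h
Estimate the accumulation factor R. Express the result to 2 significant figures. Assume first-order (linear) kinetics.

1.6

k = ln2 / t½ = 0.693147 / 43.3 = 0.01601 h⁻¹
e^(−kτ) = e^(−0.01601 × 60.7) = 0.3784
Accumulation ratio R = 1 / (1 − e^(−kτ)) = 1 / (1 − 0.3784) = 1.609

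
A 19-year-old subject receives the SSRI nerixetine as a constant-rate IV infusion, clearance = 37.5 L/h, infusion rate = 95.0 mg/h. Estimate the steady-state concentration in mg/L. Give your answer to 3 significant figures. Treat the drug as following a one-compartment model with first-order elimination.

2.53 mg/L

At steady state Css = R₀ / CL = 95.0 / 37.50 = 2.533 mg/L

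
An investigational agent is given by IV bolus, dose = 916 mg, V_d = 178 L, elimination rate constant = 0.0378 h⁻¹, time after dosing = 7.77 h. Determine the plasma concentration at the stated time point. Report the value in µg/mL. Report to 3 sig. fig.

3.84 µg/mL

C₀ = Dose / Vd = 916.0 / 178 = 5.146 mg/L
C = C₀ · e^(−k·t) = 5.146 × e^(−0.03780 × 7.77)
  = 5.146 × 0.7455 = 3.836 mg/L
(3.836 mg/L = 3.836 µg/mL)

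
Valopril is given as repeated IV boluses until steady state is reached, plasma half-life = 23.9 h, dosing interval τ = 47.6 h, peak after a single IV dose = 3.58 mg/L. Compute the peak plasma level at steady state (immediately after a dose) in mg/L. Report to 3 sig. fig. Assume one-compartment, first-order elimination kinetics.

4.78 mg/L

k = ln2 / t½ = 0.693147 / 23.9 = 0.02900 h⁻¹
e^(−kτ) = e^(−0.02900 × 47.6) = 0.2515
Accumulation ratio R = 1 / (1 − e^(−kτ)) = 1 / (1 − 0.2515) = 1.336
Steady-state peak = C₀ × R = 3.58 × 1.336 = 4.783 mg/L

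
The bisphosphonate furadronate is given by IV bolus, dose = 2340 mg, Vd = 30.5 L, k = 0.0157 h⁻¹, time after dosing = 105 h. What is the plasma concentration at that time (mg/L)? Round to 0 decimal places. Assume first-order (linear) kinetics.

C₀ = Dose / Vd = 2340 / 30.5 = 76.72 mg/L
C = C₀ · e^(−k·t) = 76.72 × e^(−0.01570 × 105)
  = 76.72 × 0.1923 = 14.75 mg/L

15 mg/L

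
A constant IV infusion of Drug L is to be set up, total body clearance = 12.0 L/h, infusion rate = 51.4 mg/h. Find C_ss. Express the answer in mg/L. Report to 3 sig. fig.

4.28 mg/L

At steady state Css = R₀ / CL = 51.4 / 12.00 = 4.283 mg/L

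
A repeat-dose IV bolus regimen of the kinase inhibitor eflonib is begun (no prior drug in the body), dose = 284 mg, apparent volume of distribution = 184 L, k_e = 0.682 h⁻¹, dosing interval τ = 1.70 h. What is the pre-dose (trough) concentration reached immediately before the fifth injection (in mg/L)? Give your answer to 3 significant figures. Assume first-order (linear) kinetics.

0.699 mg/L

C₀ per dose = Dose / Vd = 284 / 184 = 1.543 mg/L
Fraction remaining after one interval: r = e^(−kτ) = e^(−0.6820 × 1.70) = 0.3137
Before dose 5, 4 doses have been given (aged 1τ, 2τ, 3τ, 4τ).
C_trough = C₀ × (r + r² + … + r^4) = C₀ × r(1−r^4)/(1−r)
        = 1.543 × 0.3137 × (1 − 0.009684) / (1 − 0.3137) = 0.6985 mg/L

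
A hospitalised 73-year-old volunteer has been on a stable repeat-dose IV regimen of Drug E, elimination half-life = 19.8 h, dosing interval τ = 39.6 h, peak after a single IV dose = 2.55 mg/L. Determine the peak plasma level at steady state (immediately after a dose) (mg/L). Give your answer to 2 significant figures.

k = ln2 / t½ = 0.693147 / 19.8 = 0.03501 h⁻¹
e^(−kτ) = e^(−0.03501 × 39.6) = 0.2500
Accumulation ratio R = 1 / (1 − e^(−kτ)) = 1 / (1 − 0.2500) = 1.333
Steady-state peak = C₀ × R = 2.55 × 1.333 = 3.399 mg/L

3.4 mg/L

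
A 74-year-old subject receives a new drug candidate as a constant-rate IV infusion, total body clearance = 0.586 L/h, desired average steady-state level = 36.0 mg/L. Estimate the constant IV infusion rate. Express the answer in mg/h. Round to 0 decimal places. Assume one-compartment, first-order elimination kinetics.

21 mg/h

At steady state, infusion rate R₀ = Css × CL = 36.0 × 0.5860 = 21.10 mg/h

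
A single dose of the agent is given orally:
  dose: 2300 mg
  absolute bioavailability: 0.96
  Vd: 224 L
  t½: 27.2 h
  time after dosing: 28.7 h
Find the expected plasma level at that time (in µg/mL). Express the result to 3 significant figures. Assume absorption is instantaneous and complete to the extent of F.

Amount reaching circulation = F × Dose = 0.96 × 2300 = 2208 mg
C₀ = F·Dose / Vd = 2208 / 224 = 9.857 mg/L
k = ln2 / t½ = 0.693147 / 27.2 = 0.02548 h⁻¹
C = C₀ · e^(−k·t) = 9.857 × e^(−0.02548 × 28.7)
  = 9.857 × 0.4813 = 4.744 mg/L
(4.744 mg/L = 4.744 µg/mL)

4.74 µg/mL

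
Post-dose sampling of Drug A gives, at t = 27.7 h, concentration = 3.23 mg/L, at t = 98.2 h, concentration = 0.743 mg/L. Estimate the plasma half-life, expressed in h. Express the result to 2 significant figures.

k = ln(C₁/C₂) / (t₂ − t₁) = ln(3.23/0.743) / (98.2 − 27.7)
  = 1.470 / 70.50 = 0.02085 h⁻¹
t½ = ln2 / k = 0.693147 / 0.02085 = 33.24 h

33 h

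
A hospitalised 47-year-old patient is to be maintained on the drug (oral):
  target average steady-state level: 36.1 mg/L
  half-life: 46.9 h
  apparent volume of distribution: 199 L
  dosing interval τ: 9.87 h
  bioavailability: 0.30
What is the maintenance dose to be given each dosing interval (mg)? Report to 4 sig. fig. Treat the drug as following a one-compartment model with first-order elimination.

k = ln2 / t½ = 0.693147 / 46.9 = 0.01478 h⁻¹
CL = k × Vd = 0.01478 × 199 = 2.941 L/h
At steady state, F × (Dose/τ) = Css × CL.
Dose = Css × CL × τ / F = 36.1 × 2.941 × 9.87 / 0.30 = 3493 mg

3493 mg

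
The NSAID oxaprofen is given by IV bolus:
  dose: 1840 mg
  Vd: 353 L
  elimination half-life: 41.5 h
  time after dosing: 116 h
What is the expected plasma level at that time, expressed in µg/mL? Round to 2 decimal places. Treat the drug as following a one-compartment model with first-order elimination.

C₀ = Dose / Vd = 1840 / 353 = 5.212 mg/L
k = ln2 / t½ = 0.693147 / 41.5 = 0.01670 h⁻¹
C = C₀ · e^(−k·t) = 5.212 × e^(−0.01670 × 116)
  = 5.212 × 0.1441 = 0.7510 mg/L
(0.7510 mg/L = 0.7510 µg/mL)

0.75 µg/mL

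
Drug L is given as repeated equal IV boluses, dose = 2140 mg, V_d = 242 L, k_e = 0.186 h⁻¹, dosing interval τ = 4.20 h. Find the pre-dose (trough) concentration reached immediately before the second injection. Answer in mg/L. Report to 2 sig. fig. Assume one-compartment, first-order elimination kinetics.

C₀ per dose = Dose / Vd = 2140 / 242 = 8.843 mg/L
Fraction remaining after one interval: r = e^(−kτ) = e^(−0.1860 × 4.20) = 0.4579
Before dose 2, 1 dose has been given (aged 1τ).
C_trough = C₀ × r = 8.843 × 0.4579 = 4.049 mg/L

4.0 mg/L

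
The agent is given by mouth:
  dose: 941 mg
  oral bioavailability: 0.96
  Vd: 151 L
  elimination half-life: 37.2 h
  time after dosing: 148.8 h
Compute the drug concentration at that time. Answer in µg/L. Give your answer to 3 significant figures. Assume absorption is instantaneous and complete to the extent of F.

Amount reaching circulation = F × Dose = 0.96 × 941.0 = 903.4 mg
C₀ = F·Dose / Vd = 903.4 / 151 = 5.983 mg/L
k = ln2 / t½ = 0.693147 / 37.2 = 0.01863 h⁻¹
t / t½ = 148.8 / 37.2 = 4 half-lives
C = C₀ × (1/2)^4 = 5.983 × 0.06250 = 0.3739 mg/L
Convert: 0.3739 mg/L × 1000 = 373.9 µg/L

374 µg/L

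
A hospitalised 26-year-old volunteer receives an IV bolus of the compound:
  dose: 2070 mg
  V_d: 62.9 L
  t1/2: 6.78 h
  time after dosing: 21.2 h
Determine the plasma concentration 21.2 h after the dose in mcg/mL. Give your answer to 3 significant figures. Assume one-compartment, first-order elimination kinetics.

3.77 mcg/mL

C₀ = Dose / Vd = 2070 / 62.9 = 32.91 mg/L
k = ln2 / t½ = 0.693147 / 6.78 = 0.1022 h⁻¹
C = C₀ · e^(−k·t) = 32.91 × e^(−0.1022 × 21.2)
  = 32.91 × 0.1146 = 3.771 mg/L
(3.771 mg/L = 3.771 mcg/mL)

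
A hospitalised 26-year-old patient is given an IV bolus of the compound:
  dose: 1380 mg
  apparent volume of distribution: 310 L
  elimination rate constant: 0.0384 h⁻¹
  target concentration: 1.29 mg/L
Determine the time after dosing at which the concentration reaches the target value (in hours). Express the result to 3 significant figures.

C₀ = Dose / Vd = 1380 / 310 = 4.452 mg/L
t = ln(C₀ / C) / k = ln(4.452 / 1.29) / 0.03840
  = ln(3.451) / 0.03840 = 1.239 / 0.03840 = 32.27 h

32.3 h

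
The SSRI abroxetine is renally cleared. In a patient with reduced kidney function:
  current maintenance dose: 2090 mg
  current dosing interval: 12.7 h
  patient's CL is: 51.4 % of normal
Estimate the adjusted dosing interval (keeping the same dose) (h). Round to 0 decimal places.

To keep the same average steady-state level, dosing rate must scale with clearance.
CL ratio = 51.4 / 100 = 0.5140
New interval (same dose) = 12.7 / 0.5140 = 24.71 h

25 h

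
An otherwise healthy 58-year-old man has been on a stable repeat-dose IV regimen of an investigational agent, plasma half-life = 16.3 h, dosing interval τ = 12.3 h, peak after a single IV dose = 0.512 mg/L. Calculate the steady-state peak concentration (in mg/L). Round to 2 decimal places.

k = ln2 / t½ = 0.693147 / 16.3 = 0.04252 h⁻¹
e^(−kτ) = e^(−0.04252 × 12.3) = 0.5927
Accumulation ratio R = 1 / (1 − e^(−kτ)) = 1 / (1 − 0.5927) = 2.455
Steady-state peak = C₀ × R = 0.512 × 2.455 = 1.257 mg/L

1.26 mg/L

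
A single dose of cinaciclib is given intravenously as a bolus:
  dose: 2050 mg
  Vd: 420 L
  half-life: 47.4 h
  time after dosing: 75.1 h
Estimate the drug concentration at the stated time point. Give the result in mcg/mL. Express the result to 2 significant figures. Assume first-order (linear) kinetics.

C₀ = Dose / Vd = 2050 / 420 = 4.881 mg/L
k = ln2 / t½ = 0.693147 / 47.4 = 0.01462 h⁻¹
C = C₀ · e^(−k·t) = 4.881 × e^(−0.01462 × 75.1)
  = 4.881 × 0.3336 = 1.628 mg/L
(1.628 mg/L = 1.628 mcg/mL)

1.6 mcg/mL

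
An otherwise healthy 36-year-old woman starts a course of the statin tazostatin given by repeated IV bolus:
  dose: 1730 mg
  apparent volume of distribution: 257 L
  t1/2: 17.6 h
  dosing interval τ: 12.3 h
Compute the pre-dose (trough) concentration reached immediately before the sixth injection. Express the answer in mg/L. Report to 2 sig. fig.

9.8 mg/L

C₀ per dose = Dose / Vd = 1730 / 257 = 6.732 mg/L
k = ln2 / t½ = 0.693147 / 17.6 = 0.03938 h⁻¹
Fraction remaining after one interval: r = e^(−kτ) = e^(−0.03938 × 12.3) = 0.6161
Before dose 6, 5 doses have been given (aged 1τ, 2τ, 3τ, 4τ, 5τ).
C_trough = C₀ × (r + r² + … + r^5) = C₀ × r(1−r^5)/(1−r)
        = 6.732 × 0.6161 × (1 − 0.08877) / (1 − 0.6161) = 9.845 mg/L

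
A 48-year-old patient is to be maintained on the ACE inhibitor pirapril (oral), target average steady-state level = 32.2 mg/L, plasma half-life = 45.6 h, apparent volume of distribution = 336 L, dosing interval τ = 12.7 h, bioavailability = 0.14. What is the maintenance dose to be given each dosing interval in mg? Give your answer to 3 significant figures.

k = ln2 / t½ = 0.693147 / 45.6 = 0.01520 h⁻¹
CL = k × Vd = 0.01520 × 336 = 5.107 L/h
At steady state, F × (Dose/τ) = Css × CL.
Dose = Css × CL × τ / F = 32.2 × 5.107 × 12.7 / 0.14 = 14920 mg

14900 mg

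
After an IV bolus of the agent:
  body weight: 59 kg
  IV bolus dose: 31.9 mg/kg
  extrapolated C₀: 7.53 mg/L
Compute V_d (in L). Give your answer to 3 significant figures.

250 L

Dose = 31.9 × 59 = 1882 mg
Vd = Dose / C₀ = 1882 / 7.53 = 249.9 L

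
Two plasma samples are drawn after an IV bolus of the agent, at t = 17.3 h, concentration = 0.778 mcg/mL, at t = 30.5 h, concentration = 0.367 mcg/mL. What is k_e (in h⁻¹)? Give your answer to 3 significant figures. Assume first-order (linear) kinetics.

k = ln(C₁/C₂) / (t₂ − t₁) = ln(0.778/0.367) / (30.5 − 17.3)
  = 0.7514 / 13.20 = 0.05692 h⁻¹

0.0569 h⁻¹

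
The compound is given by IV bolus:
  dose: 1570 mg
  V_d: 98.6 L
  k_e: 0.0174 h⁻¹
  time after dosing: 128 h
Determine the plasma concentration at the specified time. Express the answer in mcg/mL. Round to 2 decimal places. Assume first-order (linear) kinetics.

1.72 mcg/mL

C₀ = Dose / Vd = 1570 / 98.6 = 15.92 mg/L
C = C₀ · e^(−k·t) = 15.92 × e^(−0.01740 × 128)
  = 15.92 × 0.1078 = 1.716 mg/L
(1.716 mg/L = 1.716 mcg/mL)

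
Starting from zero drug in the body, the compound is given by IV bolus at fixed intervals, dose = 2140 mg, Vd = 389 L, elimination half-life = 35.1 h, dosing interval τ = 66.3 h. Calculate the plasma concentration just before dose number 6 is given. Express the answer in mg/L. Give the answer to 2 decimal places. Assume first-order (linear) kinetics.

2.03 mg/L

C₀ per dose = Dose / Vd = 2140 / 389 = 5.501 mg/L
k = ln2 / t½ = 0.693147 / 35.1 = 0.01975 h⁻¹
Fraction remaining after one interval: r = e^(−kτ) = e^(−0.01975 × 66.3) = 0.2700
Before dose 6, 5 doses have been given (aged 1τ, 2τ, 3τ, 4τ, 5τ).
C_trough = C₀ × (r + r² + … + r^5) = C₀ × r(1−r^5)/(1−r)
        = 5.501 × 0.2700 × (1 − 0.001435) / (1 − 0.2700) = 2.032 mg/L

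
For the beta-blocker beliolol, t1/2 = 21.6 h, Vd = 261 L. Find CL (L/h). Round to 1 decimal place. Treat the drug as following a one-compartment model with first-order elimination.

8.4 L/h

k = ln2 / t½ = 0.693147 / 21.6 = 0.03209 h⁻¹
CL = k × Vd = 0.03209 × 261 = 8.375 L/h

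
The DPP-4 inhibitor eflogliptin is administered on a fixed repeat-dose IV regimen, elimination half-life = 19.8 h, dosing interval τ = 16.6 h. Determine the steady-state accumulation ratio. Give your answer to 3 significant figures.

2.27

k = ln2 / t½ = 0.693147 / 19.8 = 0.03501 h⁻¹
e^(−kτ) = e^(−0.03501 × 16.6) = 0.5592
Accumulation ratio R = 1 / (1 − e^(−kτ)) = 1 / (1 − 0.5592) = 2.269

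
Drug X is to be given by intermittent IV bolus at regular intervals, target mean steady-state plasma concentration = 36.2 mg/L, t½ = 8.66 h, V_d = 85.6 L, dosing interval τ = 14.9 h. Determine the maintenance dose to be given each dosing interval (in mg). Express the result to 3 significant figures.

3700 mg

k = ln2 / t½ = 0.693147 / 8.66 = 0.08004 h⁻¹
CL = k × Vd = 0.08004 × 85.6 = 6.851 L/h
At steady state, Dose/τ = Css × CL.
Dose = Css × CL × τ = 36.2 × 6.851 × 14.9 = 3695 mg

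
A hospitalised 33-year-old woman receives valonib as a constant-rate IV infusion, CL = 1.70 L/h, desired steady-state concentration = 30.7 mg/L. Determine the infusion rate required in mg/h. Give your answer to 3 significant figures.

52.2 mg/h

At steady state, infusion rate R₀ = Css × CL = 30.7 × 1.700 = 52.19 mg/h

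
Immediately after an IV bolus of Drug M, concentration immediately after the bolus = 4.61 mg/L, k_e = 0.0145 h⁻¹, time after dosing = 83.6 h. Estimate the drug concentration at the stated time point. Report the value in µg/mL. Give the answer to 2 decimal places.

C = C₀ · e^(−k·t) = 4.610 × e^(−0.01450 × 83.6)
  = 4.610 × 0.2975 = 1.371 mg/L
(1.371 mg/L = 1.371 µg/mL)

1.37 µg/mL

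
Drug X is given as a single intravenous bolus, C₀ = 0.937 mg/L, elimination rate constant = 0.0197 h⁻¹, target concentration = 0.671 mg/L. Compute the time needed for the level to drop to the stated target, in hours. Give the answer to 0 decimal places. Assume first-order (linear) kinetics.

t = ln(C₀ / C) / k = ln(0.9370 / 0.671) / 0.01970
  = ln(1.396) / 0.01970 = 0.3336 / 0.01970 = 16.93 h

17 h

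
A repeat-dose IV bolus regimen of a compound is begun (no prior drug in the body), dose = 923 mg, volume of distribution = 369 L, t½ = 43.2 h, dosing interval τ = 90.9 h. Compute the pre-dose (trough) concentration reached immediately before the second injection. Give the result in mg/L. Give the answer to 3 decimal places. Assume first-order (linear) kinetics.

C₀ per dose = Dose / Vd = 923 / 369 = 2.501 mg/L
k = ln2 / t½ = 0.693147 / 43.2 = 0.01605 h⁻¹
Fraction remaining after one interval: r = e^(−kτ) = e^(−0.01605 × 90.9) = 0.2325
Before dose 2, 1 dose has been given (aged 1τ).
C_trough = C₀ × r = 2.501 × 0.2325 = 0.5815 mg/L

0.582 mg/L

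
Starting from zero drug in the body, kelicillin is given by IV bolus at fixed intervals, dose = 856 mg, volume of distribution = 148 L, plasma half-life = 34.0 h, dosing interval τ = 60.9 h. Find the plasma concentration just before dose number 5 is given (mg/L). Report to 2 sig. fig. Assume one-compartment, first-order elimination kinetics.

2.3 mg/L

C₀ per dose = Dose / Vd = 856 / 148 = 5.784 mg/L
k = ln2 / t½ = 0.693147 / 34.0 = 0.02039 h⁻¹
Fraction remaining after one interval: r = e^(−kτ) = e^(−0.02039 × 60.9) = 0.2889
Before dose 5, 4 doses have been given (aged 1τ, 2τ, 3τ, 4τ).
C_trough = C₀ × (r + r² + … + r^4) = C₀ × r(1−r^4)/(1−r)
        = 5.784 × 0.2889 × (1 − 0.006966) / (1 − 0.2889) = 2.334 mg/L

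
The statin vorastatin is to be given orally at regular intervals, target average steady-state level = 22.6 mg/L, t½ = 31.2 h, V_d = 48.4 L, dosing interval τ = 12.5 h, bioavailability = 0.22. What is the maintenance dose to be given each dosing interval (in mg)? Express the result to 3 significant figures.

1380 mg

k = ln2 / t½ = 0.693147 / 31.2 = 0.02222 h⁻¹
CL = k × Vd = 0.02222 × 48.4 = 1.075 L/h
At steady state, F × (Dose/τ) = Css × CL.
Dose = Css × CL × τ / F = 22.6 × 1.075 × 12.5 / 0.22 = 1380 mg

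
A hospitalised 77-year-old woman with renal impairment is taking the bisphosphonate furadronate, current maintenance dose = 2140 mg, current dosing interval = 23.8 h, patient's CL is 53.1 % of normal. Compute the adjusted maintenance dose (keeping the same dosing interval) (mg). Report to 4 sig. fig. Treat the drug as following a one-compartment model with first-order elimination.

1136 mg

To keep the same average steady-state level, dosing rate must scale with clearance.
CL ratio = 53.1 / 100 = 0.5310
New dose (same interval) = 2140 × 0.5310 = 1136 mg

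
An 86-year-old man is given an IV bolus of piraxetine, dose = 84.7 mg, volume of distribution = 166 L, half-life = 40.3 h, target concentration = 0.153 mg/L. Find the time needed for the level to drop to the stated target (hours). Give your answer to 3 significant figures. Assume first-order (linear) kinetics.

70.0 h

C₀ = Dose / Vd = 84.70 / 166 = 0.5102 mg/L
k = ln2 / t½ = 0.693147 / 40.3 = 0.01720 h⁻¹
t = ln(C₀ / C) / k = ln(0.5102 / 0.153) / 0.01720
  = ln(3.335) / 0.01720 = 1.204 / 0.01720 = 70.00 h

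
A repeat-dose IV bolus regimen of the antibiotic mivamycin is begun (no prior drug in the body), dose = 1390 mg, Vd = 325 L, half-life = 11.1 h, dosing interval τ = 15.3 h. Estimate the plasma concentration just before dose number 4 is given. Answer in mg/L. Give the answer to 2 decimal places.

2.52 mg/L

C₀ per dose = Dose / Vd = 1390 / 325 = 4.277 mg/L
k = ln2 / t½ = 0.693147 / 11.1 = 0.06245 h⁻¹
Fraction remaining after one interval: r = e^(−kτ) = e^(−0.06245 × 15.3) = 0.3846
Before dose 4, 3 doses have been given (aged 1τ, 2τ, 3τ).
C_trough = C₀ × (r + r² + … + r^3) = C₀ × r(1−r^3)/(1−r)
        = 4.277 × 0.3846 × (1 − 0.05689) / (1 − 0.3846) = 2.521 mg/L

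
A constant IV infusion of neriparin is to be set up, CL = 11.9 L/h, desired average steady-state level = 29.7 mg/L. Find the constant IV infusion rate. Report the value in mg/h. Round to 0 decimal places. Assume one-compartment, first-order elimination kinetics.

353 mg/h

At steady state, infusion rate R₀ = Css × CL = 29.7 × 11.90 = 353.4 mg/h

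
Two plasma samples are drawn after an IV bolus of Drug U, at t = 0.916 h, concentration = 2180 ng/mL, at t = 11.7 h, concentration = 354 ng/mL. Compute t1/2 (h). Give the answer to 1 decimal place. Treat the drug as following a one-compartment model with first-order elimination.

4.1 h

k = ln(C₁/C₂) / (t₂ − t₁) = ln(2180/354) / (11.7 − 0.916)
  = 1.818 / 10.78 = 0.1686 h⁻¹
t½ = ln2 / k = 0.693147 / 0.1686 = 4.111 h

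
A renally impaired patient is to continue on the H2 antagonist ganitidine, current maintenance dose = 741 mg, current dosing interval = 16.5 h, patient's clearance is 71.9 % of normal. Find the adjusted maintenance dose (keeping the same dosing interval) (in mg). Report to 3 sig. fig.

533 mg

To keep the same average steady-state level, dosing rate must scale with clearance.
CL ratio = 71.9 / 100 = 0.7190
New dose (same interval) = 741 × 0.7190 = 532.8 mg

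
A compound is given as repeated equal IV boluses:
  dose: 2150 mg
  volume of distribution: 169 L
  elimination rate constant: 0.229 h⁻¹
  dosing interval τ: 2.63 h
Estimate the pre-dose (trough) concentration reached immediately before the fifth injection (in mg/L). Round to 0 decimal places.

14 mg/L

C₀ per dose = Dose / Vd = 2150 / 169 = 12.72 mg/L
Fraction remaining after one interval: r = e^(−kτ) = e^(−0.2290 × 2.63) = 0.5476
Before dose 5, 4 doses have been given (aged 1τ, 2τ, 3τ, 4τ).
C_trough = C₀ × (r + r² + … + r^4) = C₀ × r(1−r^4)/(1−r)
        = 12.72 × 0.5476 × (1 − 0.08992) / (1 − 0.5476) = 14.01 mg/L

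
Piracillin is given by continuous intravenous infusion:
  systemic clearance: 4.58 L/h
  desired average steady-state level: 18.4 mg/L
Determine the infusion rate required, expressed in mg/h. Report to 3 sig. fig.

At steady state, infusion rate R₀ = Css × CL = 18.4 × 4.580 = 84.27 mg/h

84.3 mg/h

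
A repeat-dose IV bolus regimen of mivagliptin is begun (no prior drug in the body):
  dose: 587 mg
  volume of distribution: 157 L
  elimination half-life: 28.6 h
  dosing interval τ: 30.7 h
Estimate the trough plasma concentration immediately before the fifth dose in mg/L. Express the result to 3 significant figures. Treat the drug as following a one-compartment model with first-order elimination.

C₀ per dose = Dose / Vd = 587 / 157 = 3.739 mg/L
k = ln2 / t½ = 0.693147 / 28.6 = 0.02424 h⁻¹
Fraction remaining after one interval: r = e^(−kτ) = e^(−0.02424 × 30.7) = 0.4751
Before dose 5, 4 doses have been given (aged 1τ, 2τ, 3τ, 4τ).
C_trough = C₀ × (r + r² + … + r^4) = C₀ × r(1−r^4)/(1−r)
        = 3.739 × 0.4751 × (1 − 0.05095) / (1 − 0.4751) = 3.212 mg/L

3.21 mg/L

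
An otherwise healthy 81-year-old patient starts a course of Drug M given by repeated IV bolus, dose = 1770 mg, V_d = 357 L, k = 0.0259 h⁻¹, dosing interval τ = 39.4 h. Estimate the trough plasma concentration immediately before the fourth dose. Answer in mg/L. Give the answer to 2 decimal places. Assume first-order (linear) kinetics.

C₀ per dose = Dose / Vd = 1770 / 357 = 4.958 mg/L
Fraction remaining after one interval: r = e^(−kτ) = e^(−0.02590 × 39.4) = 0.3604
Before dose 4, 3 doses have been given (aged 1τ, 2τ, 3τ).
C_trough = C₀ × (r + r² + … + r^3) = C₀ × r(1−r^3)/(1−r)
        = 4.958 × 0.3604 × (1 − 0.04681) / (1 − 0.3604) = 2.663 mg/L

2.66 mg/L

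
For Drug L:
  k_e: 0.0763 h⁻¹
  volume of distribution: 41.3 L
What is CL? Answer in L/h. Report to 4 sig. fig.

CL = k × Vd = 0.0763 × 41.3 = 3.151 L/h

3.151 L/h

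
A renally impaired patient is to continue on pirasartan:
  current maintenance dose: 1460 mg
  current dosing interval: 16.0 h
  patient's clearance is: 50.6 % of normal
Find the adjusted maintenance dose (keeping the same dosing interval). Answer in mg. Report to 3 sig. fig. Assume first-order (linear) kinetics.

To keep the same average steady-state level, dosing rate must scale with clearance.
CL ratio = 50.6 / 100 = 0.5060
New dose (same interval) = 1460 × 0.5060 = 738.8 mg

739 mg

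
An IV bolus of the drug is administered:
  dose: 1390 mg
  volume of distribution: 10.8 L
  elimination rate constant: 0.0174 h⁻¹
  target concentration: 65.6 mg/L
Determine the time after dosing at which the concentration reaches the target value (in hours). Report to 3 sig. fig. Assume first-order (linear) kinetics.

C₀ = Dose / Vd = 1390 / 10.8 = 128.7 mg/L
t = ln(C₀ / C) / k = ln(128.7 / 65.6) / 0.01740
  = ln(1.962) / 0.01740 = 0.6740 / 0.01740 = 38.74 h

38.7 h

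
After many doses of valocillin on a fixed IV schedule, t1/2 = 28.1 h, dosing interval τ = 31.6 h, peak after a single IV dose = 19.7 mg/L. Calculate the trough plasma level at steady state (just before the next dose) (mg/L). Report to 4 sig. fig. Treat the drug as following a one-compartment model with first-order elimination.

k = ln2 / t½ = 0.693147 / 28.1 = 0.02467 h⁻¹
e^(−kτ) = e^(−0.02467 × 31.6) = 0.4586
Accumulation ratio R = 1 / (1 − e^(−kτ)) = 1 / (1 − 0.4586) = 1.847
Steady-state trough = C₀ × R × e^(−kτ) = 19.7 × 1.847 × 0.4586 = 16.69 mg/L

16.69 mg/L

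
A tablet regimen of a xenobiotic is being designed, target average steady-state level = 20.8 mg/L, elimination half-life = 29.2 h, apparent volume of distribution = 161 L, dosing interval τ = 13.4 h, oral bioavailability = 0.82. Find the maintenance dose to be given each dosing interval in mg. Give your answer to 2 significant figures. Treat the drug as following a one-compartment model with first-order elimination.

1300 mg

k = ln2 / t½ = 0.693147 / 29.2 = 0.02374 h⁻¹
CL = k × Vd = 0.02374 × 161 = 3.822 L/h
At steady state, F × (Dose/τ) = Css × CL.
Dose = Css × CL × τ / F = 20.8 × 3.822 × 13.4 / 0.82 = 1299 mg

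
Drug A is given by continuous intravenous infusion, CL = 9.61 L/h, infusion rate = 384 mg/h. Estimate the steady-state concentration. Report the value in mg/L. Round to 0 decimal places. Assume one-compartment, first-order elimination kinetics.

At steady state Css = R₀ / CL = 384 / 9.610 = 39.96 mg/L

40 mg/L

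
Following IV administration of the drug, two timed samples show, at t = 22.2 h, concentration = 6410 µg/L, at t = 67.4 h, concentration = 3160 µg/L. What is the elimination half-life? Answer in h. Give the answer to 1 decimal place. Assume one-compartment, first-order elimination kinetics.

44.3 h

k = ln(C₁/C₂) / (t₂ − t₁) = ln(6410/3160) / (67.4 − 22.2)
  = 0.7073 / 45.20 = 0.01565 h⁻¹
t½ = ln2 / k = 0.693147 / 0.01565 = 44.29 h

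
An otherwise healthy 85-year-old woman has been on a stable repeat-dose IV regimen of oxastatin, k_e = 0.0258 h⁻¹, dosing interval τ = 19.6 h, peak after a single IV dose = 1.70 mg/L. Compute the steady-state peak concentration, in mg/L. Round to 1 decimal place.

e^(−kτ) = e^(−0.02580 × 19.6) = 0.6031
Accumulation ratio R = 1 / (1 − e^(−kτ)) = 1 / (1 − 0.6031) = 2.520
Steady-state peak = C₀ × R = 1.70 × 2.520 = 4.284 mg/L

4.3 mg/L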